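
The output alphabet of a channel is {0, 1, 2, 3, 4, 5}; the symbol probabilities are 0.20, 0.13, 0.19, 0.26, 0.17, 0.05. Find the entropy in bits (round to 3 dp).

2.458 bits

H = −Σ pᵢ log₂ pᵢ.
−0.20·log₂(0.20) = 0.4644
−0.13·log₂(0.13) = 0.3826
−0.19·log₂(0.19) = 0.4552
−0.26·log₂(0.26) = 0.5053
−0.17·log₂(0.17) = 0.4346
−0.05·log₂(0.05) = 0.2161
Sum ≈ 2.4582 → 2.458 bits.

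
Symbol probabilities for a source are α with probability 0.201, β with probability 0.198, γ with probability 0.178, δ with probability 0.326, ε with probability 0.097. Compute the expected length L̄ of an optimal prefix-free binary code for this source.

2.275 bits/symbol

Repeatedly combine the two least-probable nodes; the expected code length is the sum of the merged weights.
merge 97/1000 + 89/500 → 11/40
merge 99/500 + 201/1000 → 399/1000
merge 11/40 + 163/500 → 601/1000
merge 399/1000 + 601/1000 → 1
L = 11/40 + 399/1000 + 601/1000 + 1 = 91/40 = 2.275 bits/symbol.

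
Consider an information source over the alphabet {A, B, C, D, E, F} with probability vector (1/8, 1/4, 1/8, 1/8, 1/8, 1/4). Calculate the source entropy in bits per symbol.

Each probability is a power of 1/2, so log₂(1/p) is an integer.
H = Σ p·log₂(1/p) = 1/8·3 + 1/4·2 + 1/8·3 + 1/8·3 + 1/8·3 + 1/4·2 = 2.5 bits.

2.5 bits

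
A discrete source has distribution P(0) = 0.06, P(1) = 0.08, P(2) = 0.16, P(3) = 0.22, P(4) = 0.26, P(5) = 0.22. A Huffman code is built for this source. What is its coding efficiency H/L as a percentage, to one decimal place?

99.4%

Entropy H = −Σ p log₂ p ≈ 2.4245 bits.
Huffman merges: 3/50+2/25→7/50; 7/50+4/25→3/10; 11/50+11/50→11/25; 13/50+3/10→14/25; 11/25+14/25→1. L = 61/25 ≈ 2.4400.
Efficiency = H/L = 2.4245/2.4400 = 99.4%.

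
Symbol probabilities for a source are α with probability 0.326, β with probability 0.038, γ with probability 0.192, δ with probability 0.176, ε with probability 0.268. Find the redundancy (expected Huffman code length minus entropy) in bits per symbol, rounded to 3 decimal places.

0.100 bits

Entropy H = −Σ p log₂ p ≈ 2.1138 bits.
Huffman merges: 19/500+22/125→107/500; 24/125+107/500→203/500; 67/250+163/500→297/500; 203/500+297/500→1. L = 1107/500 ≈ 2.2140.
L − H = 2.2140 − 2.1138 = 0.100 bits.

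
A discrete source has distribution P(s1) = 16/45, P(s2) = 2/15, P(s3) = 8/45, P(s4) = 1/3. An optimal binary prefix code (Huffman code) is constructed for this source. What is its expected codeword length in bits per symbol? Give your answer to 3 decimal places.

Repeatedly combine the two least-probable nodes; the expected code length is the sum of the merged weights.
merge 2/15 + 8/45 → 14/45
merge 14/45 + 1/3 → 29/45
merge 16/45 + 29/45 → 1
L = 14/45 + 29/45 + 1 = 88/45 ≈ 1.956 bits/symbol.

1.956 bits/symbol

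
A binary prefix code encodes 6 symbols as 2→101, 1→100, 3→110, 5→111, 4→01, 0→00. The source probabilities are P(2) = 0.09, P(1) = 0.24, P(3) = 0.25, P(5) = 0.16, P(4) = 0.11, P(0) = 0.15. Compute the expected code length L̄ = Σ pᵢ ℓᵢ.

L̄ = Σ pᵢ·ℓᵢ = 0.09·3 + 0.24·3 + 0.25·3 + 0.16·3 + 0.11·2 + 0.15·2 = 2.74 bits/symbol.

2.74 bits/symbol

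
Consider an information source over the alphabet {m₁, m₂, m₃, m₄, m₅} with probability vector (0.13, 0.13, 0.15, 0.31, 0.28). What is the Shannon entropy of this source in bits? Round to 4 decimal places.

2.2138 bits

H = −Σ pᵢ log₂ pᵢ.
−0.13·log₂(0.13) = 0.3826
−0.13·log₂(0.13) = 0.3826
−0.15·log₂(0.15) = 0.4105
−0.31·log₂(0.31) = 0.5238
−0.28·log₂(0.28) = 0.5142
Sum ≈ 2.2138 → 2.2138 bits.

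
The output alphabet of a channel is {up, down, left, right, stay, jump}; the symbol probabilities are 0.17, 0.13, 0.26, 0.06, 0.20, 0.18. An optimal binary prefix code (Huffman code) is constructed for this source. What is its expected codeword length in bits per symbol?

Repeatedly combine the two least-probable nodes; the expected code length is the sum of the merged weights.
merge 3/50 + 13/100 → 19/100
merge 17/100 + 9/50 → 7/20
merge 19/100 + 1/5 → 39/100
merge 13/50 + 7/20 → 61/100
merge 39/100 + 61/100 → 1
L = 19/100 + 7/20 + 39/100 + 61/100 + 1 = 127/50 = 2.54 bits/symbol.

2.54 bits/symbol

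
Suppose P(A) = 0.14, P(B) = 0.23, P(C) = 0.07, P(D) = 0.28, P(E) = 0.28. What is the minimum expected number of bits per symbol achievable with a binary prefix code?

Repeatedly combine the two least-probable nodes; the expected code length is the sum of the merged weights.
merge 7/100 + 7/50 → 21/100
merge 21/100 + 23/100 → 11/25
merge 7/25 + 7/25 → 14/25
merge 11/25 + 14/25 → 1
L = 21/100 + 11/25 + 14/25 + 1 = 221/100 = 2.21 bits/symbol.

2.21 bits/symbol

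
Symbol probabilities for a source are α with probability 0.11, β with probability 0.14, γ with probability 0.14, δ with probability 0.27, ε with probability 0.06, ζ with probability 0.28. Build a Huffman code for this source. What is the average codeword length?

Repeatedly combine the two least-probable nodes; the expected code length is the sum of the merged weights.
merge 3/50 + 11/100 → 17/100
merge 7/50 + 7/50 → 7/25
merge 17/100 + 27/100 → 11/25
merge 7/25 + 7/25 → 14/25
merge 11/25 + 14/25 → 1
L = 17/100 + 7/25 + 11/25 + 14/25 + 1 = 49/20 = 2.45 bits/symbol.

2.45 bits/symbol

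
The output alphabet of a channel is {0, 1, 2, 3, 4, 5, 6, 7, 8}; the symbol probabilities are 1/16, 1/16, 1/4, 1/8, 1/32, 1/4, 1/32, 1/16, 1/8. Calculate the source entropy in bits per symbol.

Each probability is a power of 1/2, so log₂(1/p) is an integer.
H = Σ p·log₂(1/p) = 1/16·4 + 1/16·4 + 1/4·2 + 1/8·3 + 1/32·5 + 1/4·2 + 1/32·5 + 1/16·4 + 1/8·3 = 2.8125 bits.

2.8125 bits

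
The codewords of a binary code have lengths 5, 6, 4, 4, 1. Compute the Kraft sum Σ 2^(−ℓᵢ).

With common denominator 2^6 = 64: Σ 2^(−ℓᵢ) = 2/64 + 1/64 + 4/64 + 4/64 + 32/64 = 43/64 = 0.671875.

0.671875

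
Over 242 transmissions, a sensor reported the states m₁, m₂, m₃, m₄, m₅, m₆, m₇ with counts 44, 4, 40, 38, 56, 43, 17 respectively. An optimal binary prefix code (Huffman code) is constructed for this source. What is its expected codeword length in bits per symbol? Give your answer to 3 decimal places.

2.674 bits/symbol

Probabilities are the counts divided by 242.
Repeatedly combine the two least-probable nodes; the expected code length is the sum of the merged weights.
merge 2/121 + 17/242 → 21/242
merge 21/242 + 19/121 → 59/242
merge 20/121 + 43/242 → 83/242
merge 2/11 + 28/121 → 50/121
merge 59/242 + 83/242 → 71/121
merge 50/121 + 71/121 → 1
L = 21/242 + 59/242 + 83/242 + 50/121 + 71/121 + 1 = 647/242 ≈ 2.674 bits/symbol.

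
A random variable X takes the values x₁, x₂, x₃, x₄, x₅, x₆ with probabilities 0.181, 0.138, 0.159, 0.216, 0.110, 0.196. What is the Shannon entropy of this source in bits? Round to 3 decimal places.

H = −Σ pᵢ log₂ pᵢ.
−0.181·log₂(0.181) = 0.4463
−0.138·log₂(0.138) = 0.3943
−0.159·log₂(0.159) = 0.4218
−0.216·log₂(0.216) = 0.4776
−0.110·log₂(0.110) = 0.3503
−0.196·log₂(0.196) = 0.4608
Sum ≈ 2.5511 → 2.551 bits.

2.551 bits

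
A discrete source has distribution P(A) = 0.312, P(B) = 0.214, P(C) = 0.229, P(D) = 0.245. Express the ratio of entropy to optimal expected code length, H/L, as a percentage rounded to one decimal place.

Entropy H = −Σ p log₂ p ≈ 1.9844 bits.
Huffman merges: 107/500+229/1000→443/1000; 49/200+39/125→557/1000; 443/1000+557/1000→1. L = 2 ≈ 2.0000.
Efficiency = H/L = 1.9844/2.0000 = 99.2%.

99.2%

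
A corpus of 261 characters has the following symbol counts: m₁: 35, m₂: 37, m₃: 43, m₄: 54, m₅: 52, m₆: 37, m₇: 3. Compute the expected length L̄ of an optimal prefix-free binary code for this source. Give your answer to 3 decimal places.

2.739 bits/symbol

Probabilities are the counts divided by 261.
Repeatedly combine the two least-probable nodes; the expected code length is the sum of the merged weights.
merge 1/87 + 35/261 → 38/261
merge 37/261 + 37/261 → 74/261
merge 38/261 + 43/261 → 9/29
merge 52/261 + 6/29 → 106/261
merge 74/261 + 9/29 → 155/261
merge 106/261 + 155/261 → 1
L = 38/261 + 74/261 + 9/29 + 106/261 + 155/261 + 1 = 715/261 ≈ 2.739 bits/symbol.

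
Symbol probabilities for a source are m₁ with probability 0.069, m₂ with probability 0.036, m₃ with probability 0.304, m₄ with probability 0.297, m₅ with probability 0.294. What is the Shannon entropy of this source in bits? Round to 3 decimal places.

2.000 bits

H = −Σ pᵢ log₂ pᵢ.
−0.069·log₂(0.069) = 0.2662
−0.036·log₂(0.036) = 0.1727
−0.304·log₂(0.304) = 0.5222
−0.297·log₂(0.297) = 0.5202
−0.294·log₂(0.294) = 0.5192
Sum ≈ 2.0005 → 2.000 bits.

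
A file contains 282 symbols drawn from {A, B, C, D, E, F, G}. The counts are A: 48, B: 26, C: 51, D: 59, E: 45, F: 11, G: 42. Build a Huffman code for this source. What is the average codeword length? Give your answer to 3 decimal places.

Probabilities are the counts divided by 282.
Repeatedly combine the two least-probable nodes; the expected code length is the sum of the merged weights.
merge 11/282 + 13/141 → 37/282
merge 37/282 + 7/47 → 79/282
merge 15/94 + 8/47 → 31/94
merge 17/94 + 59/282 → 55/141
merge 79/282 + 31/94 → 86/141
merge 55/141 + 86/141 → 1
L = 37/282 + 79/282 + 31/94 + 55/141 + 86/141 + 1 = 773/282 ≈ 2.741 bits/symbol.

2.741 bits/symbol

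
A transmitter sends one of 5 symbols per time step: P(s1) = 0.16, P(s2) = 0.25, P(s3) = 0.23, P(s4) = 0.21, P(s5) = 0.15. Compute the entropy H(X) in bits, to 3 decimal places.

2.294 bits

H = −Σ pᵢ log₂ pᵢ.
−0.16·log₂(0.16) = 0.4230
−0.25·log₂(0.25) = 0.5000
−0.23·log₂(0.23) = 0.4877
−0.21·log₂(0.21) = 0.4728
−0.15·log₂(0.15) = 0.4105
Sum ≈ 2.2941 → 2.294 bits.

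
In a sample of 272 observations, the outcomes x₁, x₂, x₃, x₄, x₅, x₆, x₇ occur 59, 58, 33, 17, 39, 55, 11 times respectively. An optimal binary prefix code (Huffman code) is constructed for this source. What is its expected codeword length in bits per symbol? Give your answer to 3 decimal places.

Probabilities are the counts divided by 272.
Repeatedly combine the two least-probable nodes; the expected code length is the sum of the merged weights.
merge 11/272 + 1/16 → 7/68
merge 7/68 + 33/272 → 61/272
merge 39/272 + 55/272 → 47/136
merge 29/136 + 59/272 → 117/272
merge 61/272 + 47/136 → 155/272
merge 117/272 + 155/272 → 1
L = 7/68 + 61/272 + 47/136 + 117/272 + 155/272 + 1 = 727/272 ≈ 2.673 bits/symbol.

2.673 bits/symbol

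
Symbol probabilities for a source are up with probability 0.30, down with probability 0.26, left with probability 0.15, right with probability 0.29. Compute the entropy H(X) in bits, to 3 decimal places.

1.955 bits

H = −Σ pᵢ log₂ pᵢ.
−0.30·log₂(0.30) = 0.5211
−0.26·log₂(0.26) = 0.5053
−0.15·log₂(0.15) = 0.4105
−0.29·log₂(0.29) = 0.5179
Sum ≈ 1.9548 → 1.955 bits.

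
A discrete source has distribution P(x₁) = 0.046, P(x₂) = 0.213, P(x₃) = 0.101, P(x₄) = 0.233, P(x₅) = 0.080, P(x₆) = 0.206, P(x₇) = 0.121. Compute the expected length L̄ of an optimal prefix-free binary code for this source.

2.68 bits/symbol

Repeatedly combine the two least-probable nodes; the expected code length is the sum of the merged weights.
merge 23/500 + 2/25 → 63/500
merge 101/1000 + 121/1000 → 111/500
merge 63/500 + 103/500 → 83/250
merge 213/1000 + 111/500 → 87/200
merge 233/1000 + 83/250 → 113/200
merge 87/200 + 113/200 → 1
L = 63/500 + 111/500 + 83/250 + 87/200 + 113/200 + 1 = 67/25 = 2.68 bits/symbol.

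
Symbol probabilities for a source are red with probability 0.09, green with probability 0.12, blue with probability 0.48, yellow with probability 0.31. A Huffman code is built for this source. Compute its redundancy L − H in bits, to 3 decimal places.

Entropy H = −Σ p log₂ p ≈ 1.7118 bits.
Huffman merges: 9/100+3/25→21/100; 21/100+31/100→13/25; 12/25+13/25→1. L = 173/100 ≈ 1.7300.
L − H = 1.7300 − 1.7118 = 0.018 bits.

0.018 bits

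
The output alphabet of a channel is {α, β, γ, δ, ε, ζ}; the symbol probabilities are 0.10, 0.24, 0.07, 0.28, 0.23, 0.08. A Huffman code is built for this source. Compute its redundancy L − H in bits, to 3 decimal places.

0.012 bits

Entropy H = −Σ p log₂ p ≈ 2.3883 bits.
Huffman merges: 7/100+2/25→3/20; 1/10+3/20→1/4; 23/100+6/25→47/100; 1/4+7/25→53/100; 47/100+53/100→1. L = 12/5 ≈ 2.4000.
L − H = 2.4000 − 2.3883 = 0.012 bits.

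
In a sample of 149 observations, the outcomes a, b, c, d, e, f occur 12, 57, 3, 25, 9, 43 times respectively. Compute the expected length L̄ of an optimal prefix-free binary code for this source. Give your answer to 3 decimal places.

Probabilities are the counts divided by 149.
Repeatedly combine the two least-probable nodes; the expected code length is the sum of the merged weights.
merge 3/149 + 9/149 → 12/149
merge 12/149 + 12/149 → 24/149
merge 24/149 + 25/149 → 49/149
merge 43/149 + 49/149 → 92/149
merge 57/149 + 92/149 → 1
L = 12/149 + 24/149 + 49/149 + 92/149 + 1 = 326/149 ≈ 2.188 bits/symbol.

2.188 bits/symbol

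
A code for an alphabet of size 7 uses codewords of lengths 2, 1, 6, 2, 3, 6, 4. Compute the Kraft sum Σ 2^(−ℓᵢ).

1.21875

With common denominator 2^6 = 64: Σ 2^(−ℓᵢ) = 16/64 + 32/64 + 1/64 + 16/64 + 8/64 + 1/64 + 4/64 = 78/64 = 1.21875.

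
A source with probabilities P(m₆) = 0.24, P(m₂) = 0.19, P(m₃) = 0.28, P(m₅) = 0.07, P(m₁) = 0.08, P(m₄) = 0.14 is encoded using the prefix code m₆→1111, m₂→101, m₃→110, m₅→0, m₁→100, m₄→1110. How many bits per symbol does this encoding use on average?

L̄ = Σ pᵢ·ℓᵢ = 0.24·4 + 0.19·3 + 0.28·3 + 0.07·1 + 0.08·3 + 0.14·4 = 3.24 bits/symbol.

3.24 bits/symbol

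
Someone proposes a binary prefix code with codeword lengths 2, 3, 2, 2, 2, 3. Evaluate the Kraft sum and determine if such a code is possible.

1.25; no

With common denominator 2^3 = 8: Σ 2^(−ℓᵢ) = 2/8 + 1/8 + 2/8 + 2/8 + 2/8 + 1/8 = 10/8 = 1.25.
Kraft's inequality requires Σ ≤ 1; here Σ = 1.25 > 1, so no such prefix code exists.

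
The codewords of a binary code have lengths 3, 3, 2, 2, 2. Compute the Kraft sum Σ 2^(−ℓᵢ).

1

With common denominator 2^3 = 8: Σ 2^(−ℓᵢ) = 1/8 + 1/8 + 2/8 + 2/8 + 2/8 = 8/8 = 1.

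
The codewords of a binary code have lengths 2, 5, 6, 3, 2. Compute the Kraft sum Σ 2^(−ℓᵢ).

0.671875

With common denominator 2^6 = 64: Σ 2^(−ℓᵢ) = 16/64 + 2/64 + 1/64 + 8/64 + 16/64 = 43/64 = 0.671875.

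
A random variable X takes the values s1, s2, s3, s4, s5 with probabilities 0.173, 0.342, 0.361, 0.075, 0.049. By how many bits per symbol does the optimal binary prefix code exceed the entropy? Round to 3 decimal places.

0.069 bits

Entropy H = −Σ p log₂ p ≈ 1.9914 bits.
Huffman merges: 49/1000+3/40→31/250; 31/250+173/1000→297/1000; 297/1000+171/500→639/1000; 361/1000+639/1000→1. L = 103/50 ≈ 2.0600.
L − H = 2.0600 − 1.9914 = 0.069 bits.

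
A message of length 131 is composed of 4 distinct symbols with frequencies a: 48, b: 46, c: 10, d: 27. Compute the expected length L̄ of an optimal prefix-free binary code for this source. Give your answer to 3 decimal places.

Probabilities are the counts divided by 131.
Repeatedly combine the two least-probable nodes; the expected code length is the sum of the merged weights.
merge 10/131 + 27/131 → 37/131
merge 37/131 + 46/131 → 83/131
merge 48/131 + 83/131 → 1
L = 37/131 + 83/131 + 1 = 251/131 ≈ 1.916 bits/symbol.

1.916 bits/symbol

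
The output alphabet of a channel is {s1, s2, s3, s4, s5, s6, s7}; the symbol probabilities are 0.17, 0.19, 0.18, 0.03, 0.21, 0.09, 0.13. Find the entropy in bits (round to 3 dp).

2.655 bits

H = −Σ pᵢ log₂ pᵢ.
−0.17·log₂(0.17) = 0.4346
−0.19·log₂(0.19) = 0.4552
−0.18·log₂(0.18) = 0.4453
−0.03·log₂(0.03) = 0.1518
−0.21·log₂(0.21) = 0.4728
−0.09·log₂(0.09) = 0.3127
−0.13·log₂(0.13) = 0.3826
Sum ≈ 2.6550 → 2.655 bits.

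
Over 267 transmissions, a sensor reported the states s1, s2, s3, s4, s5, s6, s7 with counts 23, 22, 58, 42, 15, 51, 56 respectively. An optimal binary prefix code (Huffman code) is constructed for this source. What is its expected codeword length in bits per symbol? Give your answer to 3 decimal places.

Probabilities are the counts divided by 267.
Repeatedly combine the two least-probable nodes; the expected code length is the sum of the merged weights.
merge 5/89 + 22/267 → 37/267
merge 23/267 + 37/267 → 20/89
merge 14/89 + 17/89 → 31/89
merge 56/267 + 58/267 → 38/89
merge 20/89 + 31/89 → 51/89
merge 38/89 + 51/89 → 1
L = 37/267 + 20/89 + 31/89 + 38/89 + 51/89 + 1 = 724/267 ≈ 2.712 bits/symbol.

2.712 bits/symbol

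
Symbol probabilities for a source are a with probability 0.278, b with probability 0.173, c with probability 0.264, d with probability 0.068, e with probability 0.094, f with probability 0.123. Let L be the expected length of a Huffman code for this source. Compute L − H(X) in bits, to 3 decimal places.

0.032 bits

Entropy H = −Σ p log₂ p ≈ 2.4148 bits.
Huffman merges: 17/250+47/500→81/500; 123/1000+81/500→57/200; 173/1000+33/125→437/1000; 139/500+57/200→563/1000; 437/1000+563/1000→1. L = 2447/1000 ≈ 2.4470.
L − H = 2.4470 − 2.4148 = 0.032 bits.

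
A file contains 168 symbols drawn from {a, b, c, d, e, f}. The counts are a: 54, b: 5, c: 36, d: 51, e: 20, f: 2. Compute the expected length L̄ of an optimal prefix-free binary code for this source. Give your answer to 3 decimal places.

2.202 bits/symbol

Probabilities are the counts divided by 168.
Repeatedly combine the two least-probable nodes; the expected code length is the sum of the merged weights.
merge 1/84 + 5/168 → 1/24
merge 1/24 + 5/42 → 9/56
merge 9/56 + 3/14 → 3/8
merge 17/56 + 9/28 → 5/8
merge 3/8 + 5/8 → 1
L = 1/24 + 9/56 + 3/8 + 5/8 + 1 = 185/84 ≈ 2.202 bits/symbol.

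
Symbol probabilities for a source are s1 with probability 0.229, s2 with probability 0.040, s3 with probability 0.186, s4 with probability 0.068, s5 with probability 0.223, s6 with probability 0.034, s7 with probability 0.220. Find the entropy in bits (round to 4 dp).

H = −Σ pᵢ log₂ pᵢ.
−0.229·log₂(0.229) = 0.4870
−0.040·log₂(0.040) = 0.1858
−0.186·log₂(0.186) = 0.4514
−0.068·log₂(0.068) = 0.2637
−0.223·log₂(0.223) = 0.4828
−0.034·log₂(0.034) = 0.1659
−0.220·log₂(0.220) = 0.4806
Sum ≈ 2.5170 → 2.5170 bits.

2.5170 bits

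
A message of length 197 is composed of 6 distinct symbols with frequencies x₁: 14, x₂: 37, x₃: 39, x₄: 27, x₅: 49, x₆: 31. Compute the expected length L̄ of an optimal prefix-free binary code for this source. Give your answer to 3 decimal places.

Probabilities are the counts divided by 197.
Repeatedly combine the two least-probable nodes; the expected code length is the sum of the merged weights.
merge 14/197 + 27/197 → 41/197
merge 31/197 + 37/197 → 68/197
merge 39/197 + 41/197 → 80/197
merge 49/197 + 68/197 → 117/197
merge 80/197 + 117/197 → 1
L = 41/197 + 68/197 + 80/197 + 117/197 + 1 = 503/197 ≈ 2.553 bits/symbol.

2.553 bits/symbol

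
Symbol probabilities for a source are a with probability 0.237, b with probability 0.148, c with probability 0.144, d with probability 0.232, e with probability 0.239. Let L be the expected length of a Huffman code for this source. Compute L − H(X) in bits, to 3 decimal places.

0.007 bits

Entropy H = −Σ p log₂ p ≈ 2.2853 bits.
Huffman merges: 18/125+37/250→73/250; 29/125+237/1000→469/1000; 239/1000+73/250→531/1000; 469/1000+531/1000→1. L = 573/250 ≈ 2.2920.
L − H = 2.2920 − 2.2853 = 0.007 bits.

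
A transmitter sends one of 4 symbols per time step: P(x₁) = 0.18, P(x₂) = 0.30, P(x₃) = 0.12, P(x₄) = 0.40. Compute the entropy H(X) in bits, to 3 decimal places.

H = −Σ pᵢ log₂ pᵢ.
−0.18·log₂(0.18) = 0.4453
−0.30·log₂(0.30) = 0.5211
−0.12·log₂(0.12) = 0.3671
−0.40·log₂(0.40) = 0.5288
Sum ≈ 1.8622 → 1.862 bits.

1.862 bits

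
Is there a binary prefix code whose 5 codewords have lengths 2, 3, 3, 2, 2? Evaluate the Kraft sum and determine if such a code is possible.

1; yes

With common denominator 2^3 = 8: Σ 2^(−ℓᵢ) = 2/8 + 1/8 + 1/8 + 2/8 + 2/8 = 8/8 = 1.
Kraft's inequality requires Σ ≤ 1; here Σ = 1 ≤ 1, so such a prefix code exists.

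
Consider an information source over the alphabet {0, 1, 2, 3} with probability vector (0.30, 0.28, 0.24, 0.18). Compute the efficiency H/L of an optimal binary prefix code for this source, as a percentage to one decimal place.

98.7%

Entropy H = −Σ p log₂ p ≈ 1.9748 bits.
Huffman merges: 9/50+6/25→21/50; 7/25+3/10→29/50; 21/50+29/50→1. L = 2 ≈ 2.0000.
Efficiency = H/L = 1.9748/2.0000 = 98.7%.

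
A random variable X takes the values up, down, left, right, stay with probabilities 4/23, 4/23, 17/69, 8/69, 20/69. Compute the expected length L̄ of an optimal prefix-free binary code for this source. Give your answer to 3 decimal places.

2.290 bits/symbol

Repeatedly combine the two least-probable nodes; the expected code length is the sum of the merged weights.
merge 8/69 + 4/23 → 20/69
merge 4/23 + 17/69 → 29/69
merge 20/69 + 20/69 → 40/69
merge 29/69 + 40/69 → 1
L = 20/69 + 29/69 + 40/69 + 1 = 158/69 ≈ 2.290 bits/symbol.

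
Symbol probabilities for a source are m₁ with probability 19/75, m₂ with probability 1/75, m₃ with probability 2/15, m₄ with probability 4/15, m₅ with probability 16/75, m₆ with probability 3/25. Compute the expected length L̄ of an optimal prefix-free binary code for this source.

Repeatedly combine the two least-probable nodes; the expected code length is the sum of the merged weights.
merge 1/75 + 3/25 → 2/15
merge 2/15 + 2/15 → 4/15
merge 16/75 + 19/75 → 7/15
merge 4/15 + 4/15 → 8/15
merge 7/15 + 8/15 → 1
L = 2/15 + 4/15 + 7/15 + 8/15 + 1 = 12/5 = 2.4 bits/symbol.

2.4 bits/symbol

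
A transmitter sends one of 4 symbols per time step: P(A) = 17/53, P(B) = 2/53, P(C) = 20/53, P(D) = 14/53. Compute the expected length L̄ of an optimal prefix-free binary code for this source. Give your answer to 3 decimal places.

1.925 bits/symbol

Repeatedly combine the two least-probable nodes; the expected code length is the sum of the merged weights.
merge 2/53 + 14/53 → 16/53
merge 16/53 + 17/53 → 33/53
merge 20/53 + 33/53 → 1
L = 16/53 + 33/53 + 1 = 102/53 ≈ 1.925 bits/symbol.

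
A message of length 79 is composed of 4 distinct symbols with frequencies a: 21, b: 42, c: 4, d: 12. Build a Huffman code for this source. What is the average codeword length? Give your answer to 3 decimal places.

1.671 bits/symbol

Probabilities are the counts divided by 79.
Repeatedly combine the two least-probable nodes; the expected code length is the sum of the merged weights.
merge 4/79 + 12/79 → 16/79
merge 16/79 + 21/79 → 37/79
merge 37/79 + 42/79 → 1
L = 16/79 + 37/79 + 1 = 132/79 ≈ 1.671 bits/symbol.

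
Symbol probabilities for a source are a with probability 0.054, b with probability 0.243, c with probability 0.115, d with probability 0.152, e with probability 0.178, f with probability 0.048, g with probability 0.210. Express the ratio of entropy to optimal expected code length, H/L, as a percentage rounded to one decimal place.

Entropy H = −Σ p log₂ p ≈ 2.6216 bits.
Huffman merges: 6/125+27/500→51/500; 51/500+23/200→217/1000; 19/125+89/500→33/100; 21/100+217/1000→427/1000; 243/1000+33/100→573/1000; 427/1000+573/1000→1. L = 2649/1000 ≈ 2.6490.
Efficiency = H/L = 2.6216/2.6490 = 99.0%.

99.0%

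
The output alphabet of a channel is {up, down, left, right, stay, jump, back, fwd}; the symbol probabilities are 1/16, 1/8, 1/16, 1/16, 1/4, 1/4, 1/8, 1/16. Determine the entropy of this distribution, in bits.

2.75 bits

Each probability is a power of 1/2, so log₂(1/p) is an integer.
H = Σ p·log₂(1/p) = 1/16·4 + 1/8·3 + 1/16·4 + 1/16·4 + 1/4·2 + 1/4·2 + 1/8·3 + 1/16·4 = 2.75 bits.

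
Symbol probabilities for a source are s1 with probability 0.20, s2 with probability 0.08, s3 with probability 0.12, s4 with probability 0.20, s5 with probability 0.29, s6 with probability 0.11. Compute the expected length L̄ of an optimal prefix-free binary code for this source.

2.5 bits/symbol

Repeatedly combine the two least-probable nodes; the expected code length is the sum of the merged weights.
merge 2/25 + 11/100 → 19/100
merge 3/25 + 19/100 → 31/100
merge 1/5 + 1/5 → 2/5
merge 29/100 + 31/100 → 3/5
merge 2/5 + 3/5 → 1
L = 19/100 + 31/100 + 2/5 + 3/5 + 1 = 5/2 = 2.5 bits/symbol.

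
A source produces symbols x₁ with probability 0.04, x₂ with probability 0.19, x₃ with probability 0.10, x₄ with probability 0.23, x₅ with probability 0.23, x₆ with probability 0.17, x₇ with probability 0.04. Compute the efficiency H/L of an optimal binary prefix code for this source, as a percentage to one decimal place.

Entropy H = −Σ p log₂ p ≈ 2.5688 bits.
Huffman merges: 1/25+1/25→2/25; 2/25+1/10→9/50; 17/100+9/50→7/20; 19/100+23/100→21/50; 23/100+7/20→29/50; 21/50+29/50→1. L = 261/100 ≈ 2.6100.
Efficiency = H/L = 2.5688/2.6100 = 98.4%.

98.4%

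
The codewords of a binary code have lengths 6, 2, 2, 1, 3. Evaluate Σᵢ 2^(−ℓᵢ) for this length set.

With common denominator 2^6 = 64: Σ 2^(−ℓᵢ) = 1/64 + 16/64 + 16/64 + 32/64 + 8/64 = 73/64 = 1.140625.

1.140625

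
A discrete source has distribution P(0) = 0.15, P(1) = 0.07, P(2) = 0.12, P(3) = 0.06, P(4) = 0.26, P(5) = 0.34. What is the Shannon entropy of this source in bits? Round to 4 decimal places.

2.3242 bits

H = −Σ pᵢ log₂ pᵢ.
−0.15·log₂(0.15) = 0.4105
−0.07·log₂(0.07) = 0.2686
−0.12·log₂(0.12) = 0.3671
−0.06·log₂(0.06) = 0.2435
−0.26·log₂(0.26) = 0.5053
−0.34·log₂(0.34) = 0.5292
Sum ≈ 2.3242 → 2.3242 bits.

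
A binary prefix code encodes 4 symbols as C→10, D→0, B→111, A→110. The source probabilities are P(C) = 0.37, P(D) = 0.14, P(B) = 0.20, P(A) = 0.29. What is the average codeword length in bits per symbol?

2.35 bits/symbol

L̄ = Σ pᵢ·ℓᵢ = 0.37·2 + 0.14·1 + 0.20·3 + 0.29·3 = 2.35 bits/symbol.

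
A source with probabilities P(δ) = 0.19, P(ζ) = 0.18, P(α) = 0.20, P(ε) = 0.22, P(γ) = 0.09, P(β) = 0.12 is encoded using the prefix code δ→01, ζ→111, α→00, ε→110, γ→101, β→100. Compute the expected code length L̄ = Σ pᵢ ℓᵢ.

2.61 bits/symbol

L̄ = Σ pᵢ·ℓᵢ = 0.19·2 + 0.18·3 + 0.20·2 + 0.22·3 + 0.09·3 + 0.12·3 = 2.61 bits/symbol.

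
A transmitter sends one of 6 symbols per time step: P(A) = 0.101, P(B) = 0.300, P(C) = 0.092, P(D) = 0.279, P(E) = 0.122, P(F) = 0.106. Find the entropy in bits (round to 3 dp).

H = −Σ pᵢ log₂ pᵢ.
−0.101·log₂(0.101) = 0.3341
−0.300·log₂(0.300) = 0.5211
−0.092·log₂(0.092) = 0.3167
−0.279·log₂(0.279) = 0.5138
−0.122·log₂(0.122) = 0.3703
−0.106·log₂(0.106) = 0.3432
Sum ≈ 2.3992 → 2.399 bits.

2.399 bits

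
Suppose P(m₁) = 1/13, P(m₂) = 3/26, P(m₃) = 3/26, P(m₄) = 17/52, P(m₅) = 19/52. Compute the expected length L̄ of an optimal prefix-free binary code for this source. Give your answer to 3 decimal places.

2.135 bits/symbol

Repeatedly combine the two least-probable nodes; the expected code length is the sum of the merged weights.
merge 1/13 + 3/26 → 5/26
merge 3/26 + 5/26 → 4/13
merge 4/13 + 17/52 → 33/52
merge 19/52 + 33/52 → 1
L = 5/26 + 4/13 + 33/52 + 1 = 111/52 ≈ 2.135 bits/symbol.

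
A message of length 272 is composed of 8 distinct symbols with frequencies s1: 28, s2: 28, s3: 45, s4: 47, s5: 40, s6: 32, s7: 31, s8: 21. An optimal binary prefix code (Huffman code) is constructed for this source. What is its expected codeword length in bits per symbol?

3 bits/symbol

Probabilities are the counts divided by 272.
Repeatedly combine the two least-probable nodes; the expected code length is the sum of the merged weights.
merge 21/272 + 7/68 → 49/272
merge 7/68 + 31/272 → 59/272
merge 2/17 + 5/34 → 9/34
merge 45/272 + 47/272 → 23/68
merge 49/272 + 59/272 → 27/68
merge 9/34 + 23/68 → 41/68
merge 27/68 + 41/68 → 1
L = 49/272 + 59/272 + 9/34 + 23/68 + 27/68 + 41/68 + 1 = 3 bits/symbol.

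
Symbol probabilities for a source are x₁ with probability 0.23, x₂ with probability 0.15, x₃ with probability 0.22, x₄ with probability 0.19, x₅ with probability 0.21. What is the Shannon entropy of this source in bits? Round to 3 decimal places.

H = −Σ pᵢ log₂ pᵢ.
−0.23·log₂(0.23) = 0.4877
−0.15·log₂(0.15) = 0.4105
−0.22·log₂(0.22) = 0.4806
−0.19·log₂(0.19) = 0.4552
−0.21·log₂(0.21) = 0.4728
Sum ≈ 2.3068 → 2.307 bits.

2.307 bits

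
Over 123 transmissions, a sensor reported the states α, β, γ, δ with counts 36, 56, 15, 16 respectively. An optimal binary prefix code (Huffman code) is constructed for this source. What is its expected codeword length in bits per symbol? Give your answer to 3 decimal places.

1.797 bits/symbol

Probabilities are the counts divided by 123.
Repeatedly combine the two least-probable nodes; the expected code length is the sum of the merged weights.
merge 5/41 + 16/123 → 31/123
merge 31/123 + 12/41 → 67/123
merge 56/123 + 67/123 → 1
L = 31/123 + 67/123 + 1 = 221/123 ≈ 1.797 bits/symbol.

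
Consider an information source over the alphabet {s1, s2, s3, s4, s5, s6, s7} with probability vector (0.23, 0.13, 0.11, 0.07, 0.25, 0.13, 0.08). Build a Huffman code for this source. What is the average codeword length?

2.67 bits/symbol

Repeatedly combine the two least-probable nodes; the expected code length is the sum of the merged weights.
merge 7/100 + 2/25 → 3/20
merge 11/100 + 13/100 → 6/25
merge 13/100 + 3/20 → 7/25
merge 23/100 + 6/25 → 47/100
merge 1/4 + 7/25 → 53/100
merge 47/100 + 53/100 → 1
L = 3/20 + 6/25 + 7/25 + 47/100 + 53/100 + 1 = 267/100 = 2.67 bits/symbol.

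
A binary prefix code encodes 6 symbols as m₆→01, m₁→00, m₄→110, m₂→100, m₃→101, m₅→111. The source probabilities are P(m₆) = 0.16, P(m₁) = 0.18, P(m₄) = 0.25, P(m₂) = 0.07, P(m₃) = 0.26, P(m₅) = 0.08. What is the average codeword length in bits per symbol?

L̄ = Σ pᵢ·ℓᵢ = 0.16·2 + 0.18·2 + 0.25·3 + 0.07·3 + 0.26·3 + 0.08·3 = 2.66 bits/symbol.

2.66 bits/symbol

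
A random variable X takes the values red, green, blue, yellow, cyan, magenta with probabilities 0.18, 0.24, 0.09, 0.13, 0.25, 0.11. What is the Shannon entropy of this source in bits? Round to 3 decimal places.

H = −Σ pᵢ log₂ pᵢ.
−0.18·log₂(0.18) = 0.4453
−0.24·log₂(0.24) = 0.4941
−0.09·log₂(0.09) = 0.3127
−0.13·log₂(0.13) = 0.3826
−0.25·log₂(0.25) = 0.5000
−0.11·log₂(0.11) = 0.3503
Sum ≈ 2.4850 → 2.485 bits.

2.485 bits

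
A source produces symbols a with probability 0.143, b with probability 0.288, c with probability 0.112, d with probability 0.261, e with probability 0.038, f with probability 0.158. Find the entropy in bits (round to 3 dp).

2.378 bits

H = −Σ pᵢ log₂ pᵢ.
−0.143·log₂(0.143) = 0.4012
−0.288·log₂(0.288) = 0.5172
−0.112·log₂(0.112) = 0.3537
−0.261·log₂(0.261) = 0.5058
−0.038·log₂(0.038) = 0.1793
−0.158·log₂(0.158) = 0.4206
Sum ≈ 2.3779 → 2.378 bits.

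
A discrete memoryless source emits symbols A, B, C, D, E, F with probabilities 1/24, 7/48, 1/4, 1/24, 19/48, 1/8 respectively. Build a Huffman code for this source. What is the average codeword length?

Repeatedly combine the two least-probable nodes; the expected code length is the sum of the merged weights.
merge 1/24 + 1/24 → 1/12
merge 1/12 + 1/8 → 5/24
merge 7/48 + 5/24 → 17/48
merge 1/4 + 17/48 → 29/48
merge 19/48 + 29/48 → 1
L = 1/12 + 5/24 + 17/48 + 29/48 + 1 = 9/4 = 2.25 bits/symbol.

2.25 bits/symbol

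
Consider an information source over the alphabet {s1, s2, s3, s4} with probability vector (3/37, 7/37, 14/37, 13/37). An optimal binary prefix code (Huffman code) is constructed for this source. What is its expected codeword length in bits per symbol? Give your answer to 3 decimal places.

Repeatedly combine the two least-probable nodes; the expected code length is the sum of the merged weights.
merge 3/37 + 7/37 → 10/37
merge 10/37 + 13/37 → 23/37
merge 14/37 + 23/37 → 1
L = 10/37 + 23/37 + 1 = 70/37 ≈ 1.892 bits/symbol.

1.892 bits/symbol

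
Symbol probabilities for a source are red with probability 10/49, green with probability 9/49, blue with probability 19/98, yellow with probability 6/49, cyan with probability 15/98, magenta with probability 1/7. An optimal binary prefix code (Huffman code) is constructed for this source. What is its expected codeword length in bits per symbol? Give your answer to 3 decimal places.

2.602 bits/symbol

Repeatedly combine the two least-probable nodes; the expected code length is the sum of the merged weights.
merge 6/49 + 1/7 → 13/49
merge 15/98 + 9/49 → 33/98
merge 19/98 + 10/49 → 39/98
merge 13/49 + 33/98 → 59/98
merge 39/98 + 59/98 → 1
L = 13/49 + 33/98 + 39/98 + 59/98 + 1 = 255/98 ≈ 2.602 bits/symbol.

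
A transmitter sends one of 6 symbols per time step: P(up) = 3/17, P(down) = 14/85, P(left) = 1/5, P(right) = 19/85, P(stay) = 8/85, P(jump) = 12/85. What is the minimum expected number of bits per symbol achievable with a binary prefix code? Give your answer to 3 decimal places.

2.576 bits/symbol

Repeatedly combine the two least-probable nodes; the expected code length is the sum of the merged weights.
merge 8/85 + 12/85 → 4/17
merge 14/85 + 3/17 → 29/85
merge 1/5 + 19/85 → 36/85
merge 4/17 + 29/85 → 49/85
merge 36/85 + 49/85 → 1
L = 4/17 + 29/85 + 36/85 + 49/85 + 1 = 219/85 ≈ 2.576 bits/symbol.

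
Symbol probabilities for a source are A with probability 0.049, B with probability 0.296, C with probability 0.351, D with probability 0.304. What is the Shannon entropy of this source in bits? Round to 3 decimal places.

H = −Σ pᵢ log₂ pᵢ.
−0.049·log₂(0.049) = 0.2132
−0.296·log₂(0.296) = 0.5199
−0.351·log₂(0.351) = 0.5302
−0.304·log₂(0.304) = 0.5222
Sum ≈ 1.7855 → 1.785 bits.

1.785 bits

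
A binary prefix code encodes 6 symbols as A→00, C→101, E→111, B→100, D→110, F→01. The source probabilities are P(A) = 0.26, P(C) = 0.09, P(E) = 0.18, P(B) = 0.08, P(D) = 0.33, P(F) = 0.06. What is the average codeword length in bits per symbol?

L̄ = Σ pᵢ·ℓᵢ = 0.26·2 + 0.09·3 + 0.18·3 + 0.08·3 + 0.33·3 + 0.06·2 = 2.68 bits/symbol.

2.68 bits/symbol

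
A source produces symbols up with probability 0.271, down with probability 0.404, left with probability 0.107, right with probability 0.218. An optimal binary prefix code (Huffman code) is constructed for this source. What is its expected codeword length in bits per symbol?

1.921 bits/symbol

Repeatedly combine the two least-probable nodes; the expected code length is the sum of the merged weights.
merge 107/1000 + 109/500 → 13/40
merge 271/1000 + 13/40 → 149/250
merge 101/250 + 149/250 → 1
L = 13/40 + 149/250 + 1 = 1921/1000 = 1.921 bits/symbol.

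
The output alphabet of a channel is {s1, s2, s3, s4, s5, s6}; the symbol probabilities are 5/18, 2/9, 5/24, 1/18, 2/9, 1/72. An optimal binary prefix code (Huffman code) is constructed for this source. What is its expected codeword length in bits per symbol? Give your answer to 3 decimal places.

2.347 bits/symbol

Repeatedly combine the two least-probable nodes; the expected code length is the sum of the merged weights.
merge 1/72 + 1/18 → 5/72
merge 5/72 + 5/24 → 5/18
merge 2/9 + 2/9 → 4/9
merge 5/18 + 5/18 → 5/9
merge 4/9 + 5/9 → 1
L = 5/72 + 5/18 + 4/9 + 5/9 + 1 = 169/72 ≈ 2.347 bits/symbol.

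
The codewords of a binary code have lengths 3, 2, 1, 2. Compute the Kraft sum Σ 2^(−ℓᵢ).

With common denominator 2^3 = 8: Σ 2^(−ℓᵢ) = 1/8 + 2/8 + 4/8 + 2/8 = 9/8 = 1.125.

1.125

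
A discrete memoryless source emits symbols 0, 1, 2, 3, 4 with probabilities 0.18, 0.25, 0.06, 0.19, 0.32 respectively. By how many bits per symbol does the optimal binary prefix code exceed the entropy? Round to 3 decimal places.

Entropy H = −Σ p log₂ p ≈ 2.1701 bits.
Huffman merges: 3/50+9/50→6/25; 19/100+6/25→43/100; 1/4+8/25→57/100; 43/100+57/100→1. L = 56/25 ≈ 2.2400.
L − H = 2.2400 − 2.1701 = 0.070 bits.

0.070 bits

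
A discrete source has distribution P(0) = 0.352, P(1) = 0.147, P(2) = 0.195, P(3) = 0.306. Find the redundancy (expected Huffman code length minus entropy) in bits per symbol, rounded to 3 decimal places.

Entropy H = −Σ p log₂ p ≈ 1.9195 bits.
Huffman merges: 147/1000+39/200→171/500; 153/500+171/500→81/125; 44/125+81/125→1. L = 199/100 ≈ 1.9900.
L − H = 1.9900 − 1.9195 = 0.070 bits.

0.070 bits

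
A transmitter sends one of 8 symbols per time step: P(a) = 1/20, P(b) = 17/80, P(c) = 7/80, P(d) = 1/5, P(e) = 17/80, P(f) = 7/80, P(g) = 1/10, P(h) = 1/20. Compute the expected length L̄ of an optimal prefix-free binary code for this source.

2.85 bits/symbol

Repeatedly combine the two least-probable nodes; the expected code length is the sum of the merged weights.
merge 1/20 + 1/20 → 1/10
merge 7/80 + 7/80 → 7/40
merge 1/10 + 1/10 → 1/5
merge 7/40 + 1/5 → 3/8
merge 1/5 + 17/80 → 33/80
merge 17/80 + 3/8 → 47/80
merge 33/80 + 47/80 → 1
L = 1/10 + 7/40 + 1/5 + 3/8 + 33/80 + 47/80 + 1 = 57/20 = 2.85 bits/symbol.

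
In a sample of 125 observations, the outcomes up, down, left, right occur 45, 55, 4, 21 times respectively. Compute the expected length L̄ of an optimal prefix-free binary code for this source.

1.76 bits/symbol

Probabilities are the counts divided by 125.
Repeatedly combine the two least-probable nodes; the expected code length is the sum of the merged weights.
merge 4/125 + 21/125 → 1/5
merge 1/5 + 9/25 → 14/25
merge 11/25 + 14/25 → 1
L = 1/5 + 14/25 + 1 = 44/25 = 1.76 bits/symbol.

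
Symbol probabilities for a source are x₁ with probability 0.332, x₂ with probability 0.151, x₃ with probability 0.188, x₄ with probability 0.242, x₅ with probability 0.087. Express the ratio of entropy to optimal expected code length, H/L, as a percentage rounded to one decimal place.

Entropy H = −Σ p log₂ p ≈ 2.1951 bits.
Huffman merges: 87/1000+151/1000→119/500; 47/250+119/500→213/500; 121/500+83/250→287/500; 213/500+287/500→1. L = 1119/500 ≈ 2.2380.
Efficiency = H/L = 2.1951/2.2380 = 98.1%.

98.1%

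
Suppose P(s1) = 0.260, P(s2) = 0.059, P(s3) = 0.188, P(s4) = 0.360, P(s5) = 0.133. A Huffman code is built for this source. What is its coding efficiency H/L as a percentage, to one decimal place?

Entropy H = −Σ p log₂ p ≈ 2.1172 bits.
Huffman merges: 59/1000+133/1000→24/125; 47/250+24/125→19/50; 13/50+9/25→31/50; 19/50+31/50→1. L = 274/125 ≈ 2.1920.
Efficiency = H/L = 2.1172/2.1920 = 96.6%.

96.6%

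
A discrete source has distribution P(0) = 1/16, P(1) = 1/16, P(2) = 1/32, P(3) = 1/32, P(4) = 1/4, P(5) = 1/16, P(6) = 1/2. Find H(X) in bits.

2.0625 bits

Each probability is a power of 1/2, so log₂(1/p) is an integer.
H = Σ p·log₂(1/p) = 1/16·4 + 1/16·4 + 1/32·5 + 1/32·5 + 1/4·2 + 1/16·4 + 1/2·1 = 2.0625 bits.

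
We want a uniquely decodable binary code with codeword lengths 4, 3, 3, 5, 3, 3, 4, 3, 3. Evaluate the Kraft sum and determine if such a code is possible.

0.90625; yes

With common denominator 2^5 = 32: Σ 2^(−ℓᵢ) = 2/32 + 4/32 + 4/32 + 1/32 + 4/32 + 4/32 + 2/32 + 4/32 + 4/32 = 29/32 = 0.90625.
Kraft's inequality requires Σ ≤ 1; here Σ = 0.90625 ≤ 1, so such a prefix code exists.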